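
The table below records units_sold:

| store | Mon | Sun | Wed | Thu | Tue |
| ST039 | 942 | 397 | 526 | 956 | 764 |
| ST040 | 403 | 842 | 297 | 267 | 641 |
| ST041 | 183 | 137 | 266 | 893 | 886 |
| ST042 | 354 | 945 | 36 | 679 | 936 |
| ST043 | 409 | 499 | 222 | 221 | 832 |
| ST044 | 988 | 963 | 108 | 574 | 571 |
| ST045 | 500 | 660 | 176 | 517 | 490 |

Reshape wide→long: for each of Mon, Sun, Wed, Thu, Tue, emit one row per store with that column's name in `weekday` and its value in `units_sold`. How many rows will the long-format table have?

35

7 store values × 5 melted columns = 35 rows.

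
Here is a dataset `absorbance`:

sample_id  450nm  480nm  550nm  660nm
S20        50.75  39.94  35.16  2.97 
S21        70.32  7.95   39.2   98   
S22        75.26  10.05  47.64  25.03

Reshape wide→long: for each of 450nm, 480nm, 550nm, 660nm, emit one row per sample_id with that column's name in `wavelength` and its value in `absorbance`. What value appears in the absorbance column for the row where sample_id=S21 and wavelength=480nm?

7.95

Unpivoting turns each (sample_id, wide-column) pair into one long row.
The wide cell at row S21, column 480nm holds 7.95, so the long row (S21, 480nm) has absorbance=7.95.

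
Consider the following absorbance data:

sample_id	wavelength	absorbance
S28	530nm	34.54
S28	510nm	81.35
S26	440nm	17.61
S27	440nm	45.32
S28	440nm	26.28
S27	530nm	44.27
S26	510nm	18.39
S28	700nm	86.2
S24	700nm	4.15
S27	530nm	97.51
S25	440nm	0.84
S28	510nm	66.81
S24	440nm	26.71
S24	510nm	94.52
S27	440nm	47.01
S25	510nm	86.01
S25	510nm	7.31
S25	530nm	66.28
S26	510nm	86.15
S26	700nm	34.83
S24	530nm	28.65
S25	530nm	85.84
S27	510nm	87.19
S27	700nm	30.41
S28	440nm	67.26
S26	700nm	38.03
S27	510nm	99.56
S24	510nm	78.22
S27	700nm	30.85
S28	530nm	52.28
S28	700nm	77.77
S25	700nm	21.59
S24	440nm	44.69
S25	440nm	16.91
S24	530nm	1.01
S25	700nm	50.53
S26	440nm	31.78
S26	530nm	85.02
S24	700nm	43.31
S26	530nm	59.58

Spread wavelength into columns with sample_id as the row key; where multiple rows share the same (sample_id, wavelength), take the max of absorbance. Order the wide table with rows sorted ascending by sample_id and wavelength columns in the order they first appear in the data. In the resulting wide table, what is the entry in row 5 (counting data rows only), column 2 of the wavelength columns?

81.35

With rows sorted ascending by sample_id, row 5 is sample_id=S28. wavelength columns in first-appearance order: 530nm, 510nm, 440nm, 700nm; column 2 is 510nm.
Long rows with sample_id=S28, wavelength=510nm: max(81.35, 66.81) = 81.35.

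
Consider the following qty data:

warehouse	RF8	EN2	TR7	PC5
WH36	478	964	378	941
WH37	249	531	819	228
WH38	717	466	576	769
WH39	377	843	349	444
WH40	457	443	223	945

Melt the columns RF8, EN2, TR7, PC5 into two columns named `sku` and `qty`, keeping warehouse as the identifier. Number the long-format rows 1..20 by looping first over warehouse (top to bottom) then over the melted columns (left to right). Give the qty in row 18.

443

20 rows total (5 × 4). Row 18: index ⌊(18-1)/4⌋ = 4 into warehouse → WH40; (18-1) mod 4 = 1 into the melted columns → EN2.
So row 18 is (WH40, EN2, 443); qty = 443.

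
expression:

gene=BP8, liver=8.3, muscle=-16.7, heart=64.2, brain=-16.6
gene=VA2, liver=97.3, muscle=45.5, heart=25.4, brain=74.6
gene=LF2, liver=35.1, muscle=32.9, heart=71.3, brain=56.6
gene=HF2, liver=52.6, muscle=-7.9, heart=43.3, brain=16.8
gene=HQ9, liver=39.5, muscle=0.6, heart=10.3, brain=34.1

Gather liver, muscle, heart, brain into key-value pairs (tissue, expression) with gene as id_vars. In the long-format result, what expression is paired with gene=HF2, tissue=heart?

Unpivoting turns each (gene, wide-column) pair into one long row.
The wide cell at row HF2, column heart holds 43.3, so the long row (HF2, heart) has expression=43.3.

43.3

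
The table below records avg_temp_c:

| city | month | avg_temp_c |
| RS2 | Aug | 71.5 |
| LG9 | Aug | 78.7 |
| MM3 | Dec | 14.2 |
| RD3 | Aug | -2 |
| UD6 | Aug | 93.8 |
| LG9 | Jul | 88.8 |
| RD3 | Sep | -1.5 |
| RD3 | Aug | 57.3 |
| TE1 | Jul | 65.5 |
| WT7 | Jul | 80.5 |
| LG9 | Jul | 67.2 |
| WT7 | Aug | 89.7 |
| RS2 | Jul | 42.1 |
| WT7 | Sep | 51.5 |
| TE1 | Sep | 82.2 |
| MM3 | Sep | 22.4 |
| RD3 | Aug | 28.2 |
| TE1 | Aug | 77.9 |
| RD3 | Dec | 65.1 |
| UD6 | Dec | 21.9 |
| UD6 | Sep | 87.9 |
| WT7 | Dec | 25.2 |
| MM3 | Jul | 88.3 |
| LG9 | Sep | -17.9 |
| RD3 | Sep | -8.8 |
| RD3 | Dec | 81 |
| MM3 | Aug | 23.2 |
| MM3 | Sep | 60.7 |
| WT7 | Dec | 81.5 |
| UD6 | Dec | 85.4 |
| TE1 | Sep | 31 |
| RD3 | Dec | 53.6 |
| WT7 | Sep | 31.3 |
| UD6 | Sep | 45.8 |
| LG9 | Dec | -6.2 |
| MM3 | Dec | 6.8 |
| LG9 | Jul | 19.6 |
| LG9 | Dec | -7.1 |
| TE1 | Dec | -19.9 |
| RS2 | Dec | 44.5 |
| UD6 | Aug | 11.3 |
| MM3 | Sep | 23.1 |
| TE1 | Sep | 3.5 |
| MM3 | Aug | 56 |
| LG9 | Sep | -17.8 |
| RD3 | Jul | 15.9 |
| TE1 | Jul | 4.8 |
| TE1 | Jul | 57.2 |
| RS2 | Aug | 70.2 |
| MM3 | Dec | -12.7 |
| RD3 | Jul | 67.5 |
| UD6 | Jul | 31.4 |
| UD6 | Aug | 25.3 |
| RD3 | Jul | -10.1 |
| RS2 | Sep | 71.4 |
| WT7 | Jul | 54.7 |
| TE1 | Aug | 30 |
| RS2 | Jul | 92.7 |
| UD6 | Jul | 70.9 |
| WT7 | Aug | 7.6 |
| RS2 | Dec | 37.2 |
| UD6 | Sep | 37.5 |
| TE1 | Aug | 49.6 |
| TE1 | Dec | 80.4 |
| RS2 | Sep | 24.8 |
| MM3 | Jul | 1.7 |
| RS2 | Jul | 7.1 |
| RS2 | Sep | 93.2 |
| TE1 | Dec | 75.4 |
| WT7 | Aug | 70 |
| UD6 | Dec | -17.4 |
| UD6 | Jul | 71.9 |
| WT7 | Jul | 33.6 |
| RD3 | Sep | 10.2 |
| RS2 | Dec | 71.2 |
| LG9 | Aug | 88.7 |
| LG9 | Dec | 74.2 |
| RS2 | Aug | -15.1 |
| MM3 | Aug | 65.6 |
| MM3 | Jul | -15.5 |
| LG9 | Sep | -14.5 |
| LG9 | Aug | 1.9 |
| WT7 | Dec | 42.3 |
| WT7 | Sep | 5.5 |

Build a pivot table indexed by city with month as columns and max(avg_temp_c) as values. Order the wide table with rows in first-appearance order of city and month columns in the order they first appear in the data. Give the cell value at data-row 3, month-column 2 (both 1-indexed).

With rows in first-appearance order of city, row 3 is city=MM3. month columns in first-appearance order: Aug, Dec, Jul, Sep; column 2 is Dec.
Long rows with city=MM3, month=Dec: max(14.2, 6.8, -12.7) = 14.2.

14.2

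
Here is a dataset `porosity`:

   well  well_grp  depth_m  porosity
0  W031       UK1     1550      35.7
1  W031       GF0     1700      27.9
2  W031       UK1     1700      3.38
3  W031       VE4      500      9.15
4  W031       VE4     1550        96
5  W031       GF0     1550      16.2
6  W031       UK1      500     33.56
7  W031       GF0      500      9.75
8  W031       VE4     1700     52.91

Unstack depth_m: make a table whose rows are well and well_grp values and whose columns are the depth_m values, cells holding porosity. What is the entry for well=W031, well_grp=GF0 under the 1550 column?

Wide layout: rows indexed by well and well_grp, columns are the 3 distinct depth_m values (1550, 1700, 500).
Cell (well=W031, well_grp=GF0, depth_m=1550) draws from the long row where well=W031, well_grp=GF0 and depth_m=1550, which has porosity=16.2.

16.2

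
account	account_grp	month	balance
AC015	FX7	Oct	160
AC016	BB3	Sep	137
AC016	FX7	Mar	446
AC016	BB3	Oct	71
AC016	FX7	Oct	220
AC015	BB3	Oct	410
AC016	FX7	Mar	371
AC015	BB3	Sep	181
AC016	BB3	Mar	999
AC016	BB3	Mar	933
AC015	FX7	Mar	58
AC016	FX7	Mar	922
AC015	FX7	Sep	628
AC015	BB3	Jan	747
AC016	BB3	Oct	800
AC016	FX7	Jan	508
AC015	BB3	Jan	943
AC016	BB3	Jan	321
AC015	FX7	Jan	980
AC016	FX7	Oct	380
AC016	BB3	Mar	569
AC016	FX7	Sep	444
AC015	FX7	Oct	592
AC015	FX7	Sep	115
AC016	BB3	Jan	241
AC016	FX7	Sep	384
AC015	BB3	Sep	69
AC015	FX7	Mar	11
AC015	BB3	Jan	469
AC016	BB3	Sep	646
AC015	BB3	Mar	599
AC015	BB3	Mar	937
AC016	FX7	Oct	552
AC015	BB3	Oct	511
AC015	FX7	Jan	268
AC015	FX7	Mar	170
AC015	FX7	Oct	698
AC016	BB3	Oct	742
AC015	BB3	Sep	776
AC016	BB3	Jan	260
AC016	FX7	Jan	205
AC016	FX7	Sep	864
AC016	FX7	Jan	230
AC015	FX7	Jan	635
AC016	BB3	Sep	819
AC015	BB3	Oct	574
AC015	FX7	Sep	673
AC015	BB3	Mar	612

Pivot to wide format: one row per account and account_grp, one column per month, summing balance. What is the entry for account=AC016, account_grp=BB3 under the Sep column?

Rows with account=AC016, account_grp=BB3 and month=Sep: balance values are 137, 646, 819.
137 + 646 + 819 = 1602.

1602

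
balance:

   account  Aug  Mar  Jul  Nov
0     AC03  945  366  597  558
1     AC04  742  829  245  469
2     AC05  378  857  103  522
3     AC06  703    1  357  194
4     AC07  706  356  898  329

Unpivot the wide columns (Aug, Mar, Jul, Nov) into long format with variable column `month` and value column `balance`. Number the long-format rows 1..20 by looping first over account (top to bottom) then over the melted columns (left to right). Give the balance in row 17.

20 rows total (5 × 4). Row 17: index ⌊(17-1)/4⌋ = 4 into account → AC07; (17-1) mod 4 = 0 into the melted columns → Aug.
So row 17 is (AC07, Aug, 706); balance = 706.

706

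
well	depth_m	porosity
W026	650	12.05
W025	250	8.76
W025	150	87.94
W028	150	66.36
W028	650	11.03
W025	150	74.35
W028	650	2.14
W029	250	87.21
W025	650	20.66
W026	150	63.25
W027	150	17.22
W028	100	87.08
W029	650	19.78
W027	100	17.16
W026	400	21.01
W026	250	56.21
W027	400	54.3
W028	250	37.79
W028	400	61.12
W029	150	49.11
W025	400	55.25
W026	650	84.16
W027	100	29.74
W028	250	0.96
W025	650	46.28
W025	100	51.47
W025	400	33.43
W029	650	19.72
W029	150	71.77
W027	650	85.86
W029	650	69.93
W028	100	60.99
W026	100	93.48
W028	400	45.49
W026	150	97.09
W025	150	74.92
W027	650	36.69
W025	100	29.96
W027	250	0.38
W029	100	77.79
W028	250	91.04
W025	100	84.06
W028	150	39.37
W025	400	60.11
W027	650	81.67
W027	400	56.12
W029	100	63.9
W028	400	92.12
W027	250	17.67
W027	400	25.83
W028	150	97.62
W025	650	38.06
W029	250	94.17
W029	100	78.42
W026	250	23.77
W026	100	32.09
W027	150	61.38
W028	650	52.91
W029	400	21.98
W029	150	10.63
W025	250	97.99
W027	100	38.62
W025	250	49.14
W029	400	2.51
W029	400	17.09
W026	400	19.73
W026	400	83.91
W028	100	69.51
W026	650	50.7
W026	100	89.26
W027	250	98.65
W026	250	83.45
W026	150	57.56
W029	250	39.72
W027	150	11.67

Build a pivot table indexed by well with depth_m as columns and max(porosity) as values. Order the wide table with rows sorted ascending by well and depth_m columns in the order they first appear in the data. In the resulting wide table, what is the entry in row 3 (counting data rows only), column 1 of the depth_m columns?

With rows sorted ascending by well, row 3 is well=W027. depth_m columns in first-appearance order: 650, 250, 150, 100, 400; column 1 is 650.
Long rows with well=W027, depth_m=650: max(85.86, 36.69, 81.67) = 85.86.

85.86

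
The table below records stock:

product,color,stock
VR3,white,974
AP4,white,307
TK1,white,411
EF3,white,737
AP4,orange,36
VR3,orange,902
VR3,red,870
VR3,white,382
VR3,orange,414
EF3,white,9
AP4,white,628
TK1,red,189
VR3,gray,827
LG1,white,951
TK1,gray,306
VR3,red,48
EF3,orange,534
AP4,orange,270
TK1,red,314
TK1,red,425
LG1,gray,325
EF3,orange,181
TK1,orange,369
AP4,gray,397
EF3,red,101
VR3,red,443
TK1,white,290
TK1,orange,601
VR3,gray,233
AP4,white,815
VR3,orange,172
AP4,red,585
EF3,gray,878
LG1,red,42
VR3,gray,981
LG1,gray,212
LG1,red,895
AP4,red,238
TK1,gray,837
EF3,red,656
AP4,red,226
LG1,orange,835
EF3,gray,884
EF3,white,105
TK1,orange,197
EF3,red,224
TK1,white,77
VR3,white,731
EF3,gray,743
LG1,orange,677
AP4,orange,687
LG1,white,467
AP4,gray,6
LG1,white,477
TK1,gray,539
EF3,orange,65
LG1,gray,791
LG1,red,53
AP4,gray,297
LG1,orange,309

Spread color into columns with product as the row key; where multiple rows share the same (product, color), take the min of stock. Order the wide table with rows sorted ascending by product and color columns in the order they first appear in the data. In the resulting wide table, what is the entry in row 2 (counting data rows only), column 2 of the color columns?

With rows sorted ascending by product, row 2 is product=EF3. color columns in first-appearance order: white, orange, red, gray; column 2 is orange.
Long rows with product=EF3, color=orange: min(534, 181, 65) = 65.

65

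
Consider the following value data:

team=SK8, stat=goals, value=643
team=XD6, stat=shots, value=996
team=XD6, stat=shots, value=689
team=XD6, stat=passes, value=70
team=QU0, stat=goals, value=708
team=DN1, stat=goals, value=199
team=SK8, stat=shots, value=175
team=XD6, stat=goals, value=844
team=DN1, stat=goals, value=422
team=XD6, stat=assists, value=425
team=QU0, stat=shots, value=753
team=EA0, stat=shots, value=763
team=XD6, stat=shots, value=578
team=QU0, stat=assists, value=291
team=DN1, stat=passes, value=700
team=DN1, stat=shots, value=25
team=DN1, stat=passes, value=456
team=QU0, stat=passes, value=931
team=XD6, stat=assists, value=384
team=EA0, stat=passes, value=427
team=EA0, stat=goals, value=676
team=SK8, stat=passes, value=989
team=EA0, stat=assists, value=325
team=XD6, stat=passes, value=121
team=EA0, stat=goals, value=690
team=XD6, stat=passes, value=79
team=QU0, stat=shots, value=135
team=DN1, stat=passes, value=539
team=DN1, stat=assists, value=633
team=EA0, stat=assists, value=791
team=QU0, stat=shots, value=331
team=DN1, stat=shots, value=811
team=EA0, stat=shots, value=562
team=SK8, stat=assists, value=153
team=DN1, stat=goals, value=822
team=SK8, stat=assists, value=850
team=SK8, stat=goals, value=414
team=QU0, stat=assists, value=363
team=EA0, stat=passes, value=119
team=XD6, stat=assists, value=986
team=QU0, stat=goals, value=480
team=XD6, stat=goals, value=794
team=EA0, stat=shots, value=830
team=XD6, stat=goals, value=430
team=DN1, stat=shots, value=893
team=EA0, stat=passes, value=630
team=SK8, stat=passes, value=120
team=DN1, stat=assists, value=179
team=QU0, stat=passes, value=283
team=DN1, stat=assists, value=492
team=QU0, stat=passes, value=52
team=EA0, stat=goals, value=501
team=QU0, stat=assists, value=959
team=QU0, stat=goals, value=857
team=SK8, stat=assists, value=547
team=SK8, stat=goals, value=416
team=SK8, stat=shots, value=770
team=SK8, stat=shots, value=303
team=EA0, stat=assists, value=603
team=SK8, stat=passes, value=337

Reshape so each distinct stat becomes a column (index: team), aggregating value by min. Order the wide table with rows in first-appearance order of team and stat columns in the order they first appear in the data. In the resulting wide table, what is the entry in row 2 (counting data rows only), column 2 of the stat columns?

With rows in first-appearance order of team, row 2 is team=XD6. stat columns in first-appearance order: goals, shots, passes, assists; column 2 is shots.
Long rows with team=XD6, stat=shots: min(996, 689, 578) = 578.

578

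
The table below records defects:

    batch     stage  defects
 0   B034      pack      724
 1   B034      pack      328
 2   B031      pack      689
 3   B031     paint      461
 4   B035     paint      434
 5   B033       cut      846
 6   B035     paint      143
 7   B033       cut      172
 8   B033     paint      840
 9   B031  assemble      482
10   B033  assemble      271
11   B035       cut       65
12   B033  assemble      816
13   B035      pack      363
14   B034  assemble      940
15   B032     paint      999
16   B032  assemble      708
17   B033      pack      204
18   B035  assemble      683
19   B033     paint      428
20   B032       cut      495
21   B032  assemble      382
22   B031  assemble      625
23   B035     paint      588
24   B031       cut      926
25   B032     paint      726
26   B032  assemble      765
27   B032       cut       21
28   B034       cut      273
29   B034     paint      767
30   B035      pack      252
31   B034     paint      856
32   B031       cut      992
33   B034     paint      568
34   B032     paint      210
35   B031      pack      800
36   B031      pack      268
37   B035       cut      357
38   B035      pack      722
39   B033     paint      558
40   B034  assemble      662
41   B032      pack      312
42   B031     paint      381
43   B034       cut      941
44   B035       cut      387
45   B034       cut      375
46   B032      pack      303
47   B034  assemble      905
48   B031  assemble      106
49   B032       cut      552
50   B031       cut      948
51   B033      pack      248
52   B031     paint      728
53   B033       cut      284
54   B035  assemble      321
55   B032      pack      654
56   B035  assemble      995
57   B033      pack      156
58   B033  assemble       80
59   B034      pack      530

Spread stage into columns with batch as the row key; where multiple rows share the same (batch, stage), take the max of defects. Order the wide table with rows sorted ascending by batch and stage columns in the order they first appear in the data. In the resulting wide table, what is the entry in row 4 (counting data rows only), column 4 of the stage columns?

940

With rows sorted ascending by batch, row 4 is batch=B034. stage columns in first-appearance order: pack, paint, cut, assemble; column 4 is assemble.
Long rows with batch=B034, stage=assemble: max(940, 662, 905) = 940.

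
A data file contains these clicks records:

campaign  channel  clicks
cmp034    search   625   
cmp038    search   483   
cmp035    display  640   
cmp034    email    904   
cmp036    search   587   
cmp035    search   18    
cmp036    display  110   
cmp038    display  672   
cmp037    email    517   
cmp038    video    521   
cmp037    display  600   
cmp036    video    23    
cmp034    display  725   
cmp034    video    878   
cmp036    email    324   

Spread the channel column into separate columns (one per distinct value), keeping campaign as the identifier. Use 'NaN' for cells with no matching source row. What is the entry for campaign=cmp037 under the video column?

No long-format row has campaign=cmp037 and channel=video, so the cell is NaN.

NaN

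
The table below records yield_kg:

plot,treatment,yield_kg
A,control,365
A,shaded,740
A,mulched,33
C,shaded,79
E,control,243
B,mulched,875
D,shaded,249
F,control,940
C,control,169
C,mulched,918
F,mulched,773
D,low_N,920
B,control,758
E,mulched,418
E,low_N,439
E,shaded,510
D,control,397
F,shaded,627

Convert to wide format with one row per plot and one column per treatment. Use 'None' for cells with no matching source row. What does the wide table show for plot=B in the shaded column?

None

No long-format row has plot=B and treatment=shaded, so the cell is None.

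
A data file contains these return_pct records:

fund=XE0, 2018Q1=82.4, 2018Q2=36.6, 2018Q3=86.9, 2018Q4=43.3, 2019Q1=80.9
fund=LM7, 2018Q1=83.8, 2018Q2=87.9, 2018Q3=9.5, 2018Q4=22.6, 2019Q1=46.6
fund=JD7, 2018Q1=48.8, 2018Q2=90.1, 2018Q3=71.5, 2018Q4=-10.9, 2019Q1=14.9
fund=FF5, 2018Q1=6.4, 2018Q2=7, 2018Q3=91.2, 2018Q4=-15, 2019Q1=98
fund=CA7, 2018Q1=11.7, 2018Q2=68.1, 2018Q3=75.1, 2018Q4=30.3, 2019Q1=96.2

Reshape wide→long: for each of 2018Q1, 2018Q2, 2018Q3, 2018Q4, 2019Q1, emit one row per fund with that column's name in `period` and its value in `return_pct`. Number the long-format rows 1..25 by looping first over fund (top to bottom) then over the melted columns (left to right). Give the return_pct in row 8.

9.5

25 rows total (5 × 5). Row 8: index ⌊(8-1)/5⌋ = 1 into fund → LM7; (8-1) mod 5 = 2 into the melted columns → 2018Q3.
So row 8 is (LM7, 2018Q3, 9.5); return_pct = 9.5.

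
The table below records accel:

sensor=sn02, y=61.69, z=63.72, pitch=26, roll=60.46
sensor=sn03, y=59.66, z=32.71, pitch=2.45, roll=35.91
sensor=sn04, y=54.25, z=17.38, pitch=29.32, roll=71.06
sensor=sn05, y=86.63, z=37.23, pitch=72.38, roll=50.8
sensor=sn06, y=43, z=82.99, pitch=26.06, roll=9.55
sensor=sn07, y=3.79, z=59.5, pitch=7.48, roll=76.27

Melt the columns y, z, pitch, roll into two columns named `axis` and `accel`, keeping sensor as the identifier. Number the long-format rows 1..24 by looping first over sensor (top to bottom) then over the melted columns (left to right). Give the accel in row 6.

32.71

24 rows total (6 × 4). Row 6: index ⌊(6-1)/4⌋ = 1 into sensor → sn03; (6-1) mod 4 = 1 into the melted columns → z.
So row 6 is (sn03, z, 32.71); accel = 32.71.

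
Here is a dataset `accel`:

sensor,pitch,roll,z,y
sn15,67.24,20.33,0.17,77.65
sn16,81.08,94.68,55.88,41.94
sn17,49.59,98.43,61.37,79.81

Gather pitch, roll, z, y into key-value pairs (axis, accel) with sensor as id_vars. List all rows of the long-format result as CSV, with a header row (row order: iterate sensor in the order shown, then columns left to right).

sensor,axis,accel
sn15,pitch,67.24
sn15,roll,20.33
sn15,z,0.17
sn15,y,77.65
sn16,pitch,81.08
sn16,roll,94.68
sn16,z,55.88
sn16,y,41.94
sn17,pitch,49.59
sn17,roll,98.43
sn17,z,61.37
sn17,y,79.81

Each (sensor, column) pair becomes one row: 3 × 4 = 12 rows.
For example, (sn15, pitch) → accel=67.24.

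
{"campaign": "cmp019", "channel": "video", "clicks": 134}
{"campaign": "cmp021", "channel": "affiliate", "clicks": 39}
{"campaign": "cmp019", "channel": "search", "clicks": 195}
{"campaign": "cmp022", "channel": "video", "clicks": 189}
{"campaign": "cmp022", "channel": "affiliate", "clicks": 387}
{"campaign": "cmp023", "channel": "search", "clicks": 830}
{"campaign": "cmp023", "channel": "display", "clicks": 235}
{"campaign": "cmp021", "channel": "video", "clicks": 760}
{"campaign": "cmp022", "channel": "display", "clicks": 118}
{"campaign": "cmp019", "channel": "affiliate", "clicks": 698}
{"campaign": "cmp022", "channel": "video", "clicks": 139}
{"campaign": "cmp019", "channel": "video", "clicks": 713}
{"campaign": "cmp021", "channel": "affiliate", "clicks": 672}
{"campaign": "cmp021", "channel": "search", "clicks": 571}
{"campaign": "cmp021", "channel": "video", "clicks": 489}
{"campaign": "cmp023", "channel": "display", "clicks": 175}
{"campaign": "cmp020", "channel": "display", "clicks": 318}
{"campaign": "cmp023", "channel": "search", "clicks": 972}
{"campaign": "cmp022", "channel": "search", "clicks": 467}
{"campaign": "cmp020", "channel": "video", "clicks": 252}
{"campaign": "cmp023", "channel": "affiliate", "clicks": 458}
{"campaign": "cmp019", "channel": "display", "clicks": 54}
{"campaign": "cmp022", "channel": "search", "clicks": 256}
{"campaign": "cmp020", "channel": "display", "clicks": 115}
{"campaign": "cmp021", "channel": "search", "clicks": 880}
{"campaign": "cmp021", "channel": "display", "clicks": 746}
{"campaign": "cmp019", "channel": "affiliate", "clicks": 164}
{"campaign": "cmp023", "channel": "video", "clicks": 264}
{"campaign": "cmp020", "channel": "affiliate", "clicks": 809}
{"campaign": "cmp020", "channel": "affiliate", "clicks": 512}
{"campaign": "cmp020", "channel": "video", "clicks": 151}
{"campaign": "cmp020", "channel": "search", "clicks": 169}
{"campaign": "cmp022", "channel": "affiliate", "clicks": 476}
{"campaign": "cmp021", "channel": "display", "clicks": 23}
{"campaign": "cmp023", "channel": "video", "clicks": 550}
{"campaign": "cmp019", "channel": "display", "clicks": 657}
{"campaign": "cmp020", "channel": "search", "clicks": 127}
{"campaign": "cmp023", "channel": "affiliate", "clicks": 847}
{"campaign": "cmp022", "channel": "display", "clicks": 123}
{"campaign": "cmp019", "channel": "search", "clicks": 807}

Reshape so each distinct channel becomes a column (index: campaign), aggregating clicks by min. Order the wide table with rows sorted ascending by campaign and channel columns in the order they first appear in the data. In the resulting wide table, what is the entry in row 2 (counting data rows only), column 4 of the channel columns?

115

With rows sorted ascending by campaign, row 2 is campaign=cmp020. channel columns in first-appearance order: video, affiliate, search, display; column 4 is display.
Long rows with campaign=cmp020, channel=display: min(318, 115) = 115.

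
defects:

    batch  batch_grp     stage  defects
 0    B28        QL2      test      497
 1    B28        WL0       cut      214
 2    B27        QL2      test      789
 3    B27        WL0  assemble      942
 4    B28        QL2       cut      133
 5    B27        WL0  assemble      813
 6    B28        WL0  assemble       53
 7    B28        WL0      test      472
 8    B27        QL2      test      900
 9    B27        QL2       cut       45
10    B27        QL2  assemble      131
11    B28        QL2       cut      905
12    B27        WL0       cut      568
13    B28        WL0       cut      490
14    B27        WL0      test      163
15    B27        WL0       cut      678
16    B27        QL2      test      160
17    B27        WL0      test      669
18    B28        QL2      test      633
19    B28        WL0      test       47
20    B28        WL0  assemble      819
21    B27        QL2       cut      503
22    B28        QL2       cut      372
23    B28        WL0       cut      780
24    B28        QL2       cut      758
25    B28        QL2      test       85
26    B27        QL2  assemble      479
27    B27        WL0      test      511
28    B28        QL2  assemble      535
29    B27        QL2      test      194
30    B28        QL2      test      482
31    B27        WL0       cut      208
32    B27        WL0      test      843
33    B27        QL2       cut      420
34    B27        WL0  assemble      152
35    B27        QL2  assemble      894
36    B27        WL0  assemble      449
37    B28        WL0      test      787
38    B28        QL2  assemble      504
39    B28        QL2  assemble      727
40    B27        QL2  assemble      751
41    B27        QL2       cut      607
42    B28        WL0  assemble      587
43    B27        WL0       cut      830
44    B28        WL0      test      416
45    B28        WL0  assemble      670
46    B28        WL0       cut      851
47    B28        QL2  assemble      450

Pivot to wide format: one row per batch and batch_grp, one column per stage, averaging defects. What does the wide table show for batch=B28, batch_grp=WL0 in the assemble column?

Rows with batch=B28, batch_grp=WL0 and stage=assemble: defects values are 53, 819, 587, 670.
(53 + 819 + 587 + 670) / 4 = 532.25.

532.25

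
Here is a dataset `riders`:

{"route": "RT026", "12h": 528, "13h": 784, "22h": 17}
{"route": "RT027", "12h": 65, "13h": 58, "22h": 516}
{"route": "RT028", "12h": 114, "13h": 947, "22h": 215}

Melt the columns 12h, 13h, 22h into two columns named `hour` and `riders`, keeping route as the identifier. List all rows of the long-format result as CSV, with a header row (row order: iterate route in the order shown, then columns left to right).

Each (route, column) pair becomes one row: 3 × 3 = 9 rows.
For example, (RT026, 12h) → riders=528.

route,hour,riders
RT026,12h,528
RT026,13h,784
RT026,22h,17
RT027,12h,65
RT027,13h,58
RT027,22h,516
RT028,12h,114
RT028,13h,947
RT028,22h,215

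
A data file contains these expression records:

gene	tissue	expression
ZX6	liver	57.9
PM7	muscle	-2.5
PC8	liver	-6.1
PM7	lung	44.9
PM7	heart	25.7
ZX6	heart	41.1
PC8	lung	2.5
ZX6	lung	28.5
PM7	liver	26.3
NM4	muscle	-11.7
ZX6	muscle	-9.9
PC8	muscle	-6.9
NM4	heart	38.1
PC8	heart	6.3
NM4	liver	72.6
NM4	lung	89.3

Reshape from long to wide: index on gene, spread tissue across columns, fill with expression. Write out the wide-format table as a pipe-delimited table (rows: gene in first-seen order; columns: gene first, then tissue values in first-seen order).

| gene | liver | muscle | lung | heart |
| ZX6 | 57.9 | -9.9 | 28.5 | 41.1 |
| PM7 | 26.3 | -2.5 | 44.9 | 25.7 |
| PC8 | -6.1 | -6.9 | 2.5 | 6.3 |
| NM4 | 72.6 | -11.7 | 89.3 | 38.1 |

Columns: gene plus the 4 distinct tissue values (liver, muscle, lung, heart).
For example, row ZX6 column liver takes expression=57.9 from the long row (ZX6, liver).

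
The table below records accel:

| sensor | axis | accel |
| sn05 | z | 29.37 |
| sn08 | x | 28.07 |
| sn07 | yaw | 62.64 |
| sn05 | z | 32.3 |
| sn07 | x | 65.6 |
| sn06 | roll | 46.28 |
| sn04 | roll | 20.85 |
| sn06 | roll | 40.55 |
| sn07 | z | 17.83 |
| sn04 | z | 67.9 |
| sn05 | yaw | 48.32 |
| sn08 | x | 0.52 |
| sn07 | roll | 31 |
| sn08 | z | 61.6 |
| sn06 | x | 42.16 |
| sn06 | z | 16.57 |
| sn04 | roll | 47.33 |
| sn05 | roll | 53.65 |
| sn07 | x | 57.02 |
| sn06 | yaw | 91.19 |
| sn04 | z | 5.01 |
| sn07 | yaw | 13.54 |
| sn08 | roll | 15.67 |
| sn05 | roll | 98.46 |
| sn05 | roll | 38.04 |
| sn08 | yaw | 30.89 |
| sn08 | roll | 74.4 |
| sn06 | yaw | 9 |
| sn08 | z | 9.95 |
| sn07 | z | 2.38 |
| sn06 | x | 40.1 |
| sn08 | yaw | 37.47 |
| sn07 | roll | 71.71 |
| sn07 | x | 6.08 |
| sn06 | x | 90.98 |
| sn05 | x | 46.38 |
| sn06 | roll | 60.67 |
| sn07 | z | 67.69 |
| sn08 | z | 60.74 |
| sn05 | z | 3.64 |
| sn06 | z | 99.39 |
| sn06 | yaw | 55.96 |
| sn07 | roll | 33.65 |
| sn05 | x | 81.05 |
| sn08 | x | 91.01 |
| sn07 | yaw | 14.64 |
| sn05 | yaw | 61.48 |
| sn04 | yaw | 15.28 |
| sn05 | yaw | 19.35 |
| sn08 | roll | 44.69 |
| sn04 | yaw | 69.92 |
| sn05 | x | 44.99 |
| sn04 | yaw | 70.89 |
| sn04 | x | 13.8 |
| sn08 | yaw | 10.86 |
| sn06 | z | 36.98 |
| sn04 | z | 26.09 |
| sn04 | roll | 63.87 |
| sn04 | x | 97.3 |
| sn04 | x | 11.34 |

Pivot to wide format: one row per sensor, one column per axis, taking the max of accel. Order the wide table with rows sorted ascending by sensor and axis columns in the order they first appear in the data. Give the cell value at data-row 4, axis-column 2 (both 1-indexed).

65.6

With rows sorted ascending by sensor, row 4 is sensor=sn07. axis columns in first-appearance order: z, x, yaw, roll; column 2 is x.
Long rows with sensor=sn07, axis=x: max(65.6, 57.02, 6.08) = 65.6.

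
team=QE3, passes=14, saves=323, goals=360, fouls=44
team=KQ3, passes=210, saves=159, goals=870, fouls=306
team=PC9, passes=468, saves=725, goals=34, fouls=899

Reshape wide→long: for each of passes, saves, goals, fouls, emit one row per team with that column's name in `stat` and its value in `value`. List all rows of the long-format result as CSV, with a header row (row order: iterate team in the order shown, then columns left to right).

team,stat,value
QE3,passes,14
QE3,saves,323
QE3,goals,360
QE3,fouls,44
KQ3,passes,210
KQ3,saves,159
KQ3,goals,870
KQ3,fouls,306
PC9,passes,468
PC9,saves,725
PC9,goals,34
PC9,fouls,899

Each (team, column) pair becomes one row: 3 × 4 = 12 rows.
For example, (QE3, passes) → value=14.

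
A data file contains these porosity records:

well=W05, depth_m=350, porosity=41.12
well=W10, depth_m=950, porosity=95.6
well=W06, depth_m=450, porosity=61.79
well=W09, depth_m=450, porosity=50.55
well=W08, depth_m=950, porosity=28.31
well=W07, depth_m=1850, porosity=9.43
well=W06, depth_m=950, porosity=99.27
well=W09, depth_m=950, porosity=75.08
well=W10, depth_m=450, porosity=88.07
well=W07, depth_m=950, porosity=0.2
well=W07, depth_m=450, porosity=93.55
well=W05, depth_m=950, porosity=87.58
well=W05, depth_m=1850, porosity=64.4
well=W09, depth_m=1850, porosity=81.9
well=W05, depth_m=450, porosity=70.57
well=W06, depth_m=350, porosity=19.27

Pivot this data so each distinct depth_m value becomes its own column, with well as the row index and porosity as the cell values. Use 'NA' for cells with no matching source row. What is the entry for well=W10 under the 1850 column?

No long-format row has well=W10 and depth_m=1850, so the cell is NA.

NA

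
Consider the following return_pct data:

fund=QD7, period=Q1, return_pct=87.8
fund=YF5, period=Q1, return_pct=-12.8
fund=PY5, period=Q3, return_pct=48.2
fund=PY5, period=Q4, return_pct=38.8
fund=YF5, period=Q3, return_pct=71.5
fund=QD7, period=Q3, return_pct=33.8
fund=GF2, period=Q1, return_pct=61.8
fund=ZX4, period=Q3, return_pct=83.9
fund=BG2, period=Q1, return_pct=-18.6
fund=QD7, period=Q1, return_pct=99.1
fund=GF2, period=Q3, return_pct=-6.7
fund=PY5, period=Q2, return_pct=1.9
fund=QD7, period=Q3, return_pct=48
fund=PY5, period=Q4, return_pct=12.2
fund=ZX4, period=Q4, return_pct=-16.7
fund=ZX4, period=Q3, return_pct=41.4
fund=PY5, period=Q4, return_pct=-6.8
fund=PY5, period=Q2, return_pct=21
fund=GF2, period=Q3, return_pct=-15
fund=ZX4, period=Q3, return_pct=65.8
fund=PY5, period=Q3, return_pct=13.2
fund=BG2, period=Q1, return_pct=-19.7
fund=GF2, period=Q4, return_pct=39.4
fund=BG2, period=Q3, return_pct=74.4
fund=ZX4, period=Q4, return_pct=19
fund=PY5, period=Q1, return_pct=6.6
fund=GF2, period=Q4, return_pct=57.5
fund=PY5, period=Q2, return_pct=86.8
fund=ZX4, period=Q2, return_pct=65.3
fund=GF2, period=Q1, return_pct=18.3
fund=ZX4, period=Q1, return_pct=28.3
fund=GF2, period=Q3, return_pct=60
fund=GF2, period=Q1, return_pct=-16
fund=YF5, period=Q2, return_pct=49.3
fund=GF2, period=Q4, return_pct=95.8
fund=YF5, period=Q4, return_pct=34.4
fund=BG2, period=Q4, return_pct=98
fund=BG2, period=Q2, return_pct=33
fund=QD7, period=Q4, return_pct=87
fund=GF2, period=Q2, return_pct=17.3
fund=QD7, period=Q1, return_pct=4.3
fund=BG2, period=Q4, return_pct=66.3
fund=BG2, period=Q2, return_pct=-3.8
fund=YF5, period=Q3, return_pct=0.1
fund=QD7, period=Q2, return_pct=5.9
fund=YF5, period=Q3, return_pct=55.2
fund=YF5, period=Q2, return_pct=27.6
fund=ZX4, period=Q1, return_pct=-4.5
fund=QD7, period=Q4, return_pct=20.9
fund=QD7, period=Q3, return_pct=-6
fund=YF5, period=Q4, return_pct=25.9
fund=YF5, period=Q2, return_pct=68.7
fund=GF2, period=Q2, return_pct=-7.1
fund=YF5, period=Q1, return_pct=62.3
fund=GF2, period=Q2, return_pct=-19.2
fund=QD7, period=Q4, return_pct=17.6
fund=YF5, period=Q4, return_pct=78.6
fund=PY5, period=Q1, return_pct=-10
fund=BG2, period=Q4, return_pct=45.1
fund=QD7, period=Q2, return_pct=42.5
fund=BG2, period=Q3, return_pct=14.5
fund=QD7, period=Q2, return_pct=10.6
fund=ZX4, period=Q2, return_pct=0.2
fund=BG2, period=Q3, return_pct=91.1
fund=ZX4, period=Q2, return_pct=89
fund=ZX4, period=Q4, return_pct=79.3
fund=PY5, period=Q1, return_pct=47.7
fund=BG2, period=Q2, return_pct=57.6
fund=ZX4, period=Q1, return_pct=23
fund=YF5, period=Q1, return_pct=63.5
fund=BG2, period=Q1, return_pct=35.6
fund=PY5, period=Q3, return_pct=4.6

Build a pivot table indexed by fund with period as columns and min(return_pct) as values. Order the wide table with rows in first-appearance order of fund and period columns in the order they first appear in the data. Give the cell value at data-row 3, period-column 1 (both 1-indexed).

-10

With rows in first-appearance order of fund, row 3 is fund=PY5. period columns in first-appearance order: Q1, Q3, Q4, Q2; column 1 is Q1.
Long rows with fund=PY5, period=Q1: min(6.6, -10, 47.7) = -10.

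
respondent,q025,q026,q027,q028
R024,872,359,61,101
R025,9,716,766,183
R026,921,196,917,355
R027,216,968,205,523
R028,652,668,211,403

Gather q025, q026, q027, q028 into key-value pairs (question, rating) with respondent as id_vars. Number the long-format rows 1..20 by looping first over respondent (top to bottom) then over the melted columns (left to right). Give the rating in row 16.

523

20 rows total (5 × 4). Row 16: index ⌊(16-1)/4⌋ = 3 into respondent → R027; (16-1) mod 4 = 3 into the melted columns → q028.
So row 16 is (R027, q028, 523); rating = 523.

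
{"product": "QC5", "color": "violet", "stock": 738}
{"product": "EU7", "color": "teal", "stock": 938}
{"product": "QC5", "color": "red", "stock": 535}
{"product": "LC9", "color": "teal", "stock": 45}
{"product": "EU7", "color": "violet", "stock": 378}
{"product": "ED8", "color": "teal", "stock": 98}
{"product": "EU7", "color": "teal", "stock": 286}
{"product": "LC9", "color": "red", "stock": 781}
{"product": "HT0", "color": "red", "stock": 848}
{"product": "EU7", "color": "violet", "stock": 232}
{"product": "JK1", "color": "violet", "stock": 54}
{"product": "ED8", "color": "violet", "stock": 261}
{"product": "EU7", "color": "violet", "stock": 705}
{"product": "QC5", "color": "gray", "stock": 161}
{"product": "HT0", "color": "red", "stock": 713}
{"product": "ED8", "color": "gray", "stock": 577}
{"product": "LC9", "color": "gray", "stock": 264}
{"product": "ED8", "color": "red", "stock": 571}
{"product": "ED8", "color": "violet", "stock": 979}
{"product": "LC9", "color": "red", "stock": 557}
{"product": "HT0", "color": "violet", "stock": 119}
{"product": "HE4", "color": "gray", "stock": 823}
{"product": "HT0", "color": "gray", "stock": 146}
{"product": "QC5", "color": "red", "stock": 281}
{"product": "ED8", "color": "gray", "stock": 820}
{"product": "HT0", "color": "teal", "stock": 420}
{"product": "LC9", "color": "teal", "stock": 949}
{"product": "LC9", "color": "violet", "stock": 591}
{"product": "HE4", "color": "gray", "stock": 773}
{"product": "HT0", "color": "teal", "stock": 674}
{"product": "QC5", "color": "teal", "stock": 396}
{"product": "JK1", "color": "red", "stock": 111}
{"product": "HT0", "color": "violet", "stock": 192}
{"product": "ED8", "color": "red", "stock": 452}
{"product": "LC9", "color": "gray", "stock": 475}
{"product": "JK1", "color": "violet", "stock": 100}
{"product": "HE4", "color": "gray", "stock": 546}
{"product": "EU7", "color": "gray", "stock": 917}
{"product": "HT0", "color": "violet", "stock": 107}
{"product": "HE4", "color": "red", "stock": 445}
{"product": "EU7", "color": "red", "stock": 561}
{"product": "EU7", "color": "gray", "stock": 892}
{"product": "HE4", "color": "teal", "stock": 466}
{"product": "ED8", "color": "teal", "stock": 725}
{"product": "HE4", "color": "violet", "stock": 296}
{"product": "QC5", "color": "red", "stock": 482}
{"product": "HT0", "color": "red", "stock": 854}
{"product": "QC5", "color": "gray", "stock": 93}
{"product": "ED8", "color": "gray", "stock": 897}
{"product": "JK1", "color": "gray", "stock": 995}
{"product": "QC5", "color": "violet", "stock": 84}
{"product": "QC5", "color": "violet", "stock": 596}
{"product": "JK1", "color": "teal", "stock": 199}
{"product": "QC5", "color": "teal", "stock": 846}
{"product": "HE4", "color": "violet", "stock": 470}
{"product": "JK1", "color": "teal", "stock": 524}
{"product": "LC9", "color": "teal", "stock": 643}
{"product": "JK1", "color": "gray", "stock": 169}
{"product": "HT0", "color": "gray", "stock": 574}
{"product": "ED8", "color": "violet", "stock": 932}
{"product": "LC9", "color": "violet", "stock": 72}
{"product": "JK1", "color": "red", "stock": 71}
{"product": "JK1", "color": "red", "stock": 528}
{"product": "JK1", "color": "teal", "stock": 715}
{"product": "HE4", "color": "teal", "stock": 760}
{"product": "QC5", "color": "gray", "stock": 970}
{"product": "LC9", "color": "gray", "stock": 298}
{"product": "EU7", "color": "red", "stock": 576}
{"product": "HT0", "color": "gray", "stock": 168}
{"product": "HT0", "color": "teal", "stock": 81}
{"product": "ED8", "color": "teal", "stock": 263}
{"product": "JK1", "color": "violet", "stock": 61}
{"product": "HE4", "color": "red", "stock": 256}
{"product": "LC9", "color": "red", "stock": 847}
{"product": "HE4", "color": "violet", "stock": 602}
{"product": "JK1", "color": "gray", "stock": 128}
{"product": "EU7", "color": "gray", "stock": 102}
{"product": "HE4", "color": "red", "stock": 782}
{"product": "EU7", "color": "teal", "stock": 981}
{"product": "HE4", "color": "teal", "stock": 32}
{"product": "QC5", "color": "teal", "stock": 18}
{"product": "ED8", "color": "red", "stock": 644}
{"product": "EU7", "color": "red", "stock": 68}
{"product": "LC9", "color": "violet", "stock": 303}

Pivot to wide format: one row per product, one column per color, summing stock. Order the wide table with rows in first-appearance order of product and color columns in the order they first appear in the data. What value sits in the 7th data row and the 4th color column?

2142

With rows in first-appearance order of product, row 7 is product=HE4. color columns in first-appearance order: violet, teal, red, gray; column 4 is gray.
Long rows with product=HE4, color=gray: 823 + 773 + 546 = 2142.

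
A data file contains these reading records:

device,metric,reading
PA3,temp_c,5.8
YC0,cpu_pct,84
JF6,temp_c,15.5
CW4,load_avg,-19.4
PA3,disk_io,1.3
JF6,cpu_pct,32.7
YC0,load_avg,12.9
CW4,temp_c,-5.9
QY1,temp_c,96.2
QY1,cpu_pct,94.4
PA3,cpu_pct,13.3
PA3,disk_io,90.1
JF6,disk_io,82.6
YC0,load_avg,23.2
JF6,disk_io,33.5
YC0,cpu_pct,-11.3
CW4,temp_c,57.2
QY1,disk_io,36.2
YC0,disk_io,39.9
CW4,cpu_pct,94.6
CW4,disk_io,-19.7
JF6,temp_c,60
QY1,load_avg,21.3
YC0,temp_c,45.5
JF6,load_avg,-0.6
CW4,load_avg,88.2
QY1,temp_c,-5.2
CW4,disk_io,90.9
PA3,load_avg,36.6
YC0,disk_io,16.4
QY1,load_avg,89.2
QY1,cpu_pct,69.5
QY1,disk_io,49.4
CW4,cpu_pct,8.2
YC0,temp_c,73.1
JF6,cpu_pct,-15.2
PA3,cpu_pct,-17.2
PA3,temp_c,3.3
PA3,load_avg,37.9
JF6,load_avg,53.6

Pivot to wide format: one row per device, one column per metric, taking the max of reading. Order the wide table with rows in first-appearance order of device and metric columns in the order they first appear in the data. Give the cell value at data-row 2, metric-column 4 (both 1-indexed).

With rows in first-appearance order of device, row 2 is device=YC0. metric columns in first-appearance order: temp_c, cpu_pct, load_avg, disk_io; column 4 is disk_io.
Long rows with device=YC0, metric=disk_io: max(39.9, 16.4) = 39.9.

39.9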